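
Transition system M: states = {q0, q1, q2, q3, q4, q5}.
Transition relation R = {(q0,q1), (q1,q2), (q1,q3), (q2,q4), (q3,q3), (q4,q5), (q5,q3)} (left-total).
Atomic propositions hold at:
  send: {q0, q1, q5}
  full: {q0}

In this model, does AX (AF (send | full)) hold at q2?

Yes

Sat(send | full) = {q0, q1, q5}
AF (send | full): least fixpoint, start Z0 = {q0, q1, q5}, add states with every successor in Z. Z1 = {q0, q1, q4, q5}; Z2 = {q0, q1, q2, q4, q5}; fixed.
Sat(AF (send | full)) = {q0, q1, q2, q4, q5}
Sat(AX (AF (send | full))) = {s : every successor in {q0, q1, q2, q4, q5}} = {q0, q2, q4}
q2 ∈ Sat(AX (AF (send | full))) = {q0, q2, q4}, so the formula holds at q2.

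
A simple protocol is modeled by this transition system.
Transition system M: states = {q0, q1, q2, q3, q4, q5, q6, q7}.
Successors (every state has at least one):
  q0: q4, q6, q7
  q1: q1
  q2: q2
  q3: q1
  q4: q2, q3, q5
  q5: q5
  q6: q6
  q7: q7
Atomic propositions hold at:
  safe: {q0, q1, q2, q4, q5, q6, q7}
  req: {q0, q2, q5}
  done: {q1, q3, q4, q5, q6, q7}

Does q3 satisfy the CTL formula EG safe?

No

EG safe: greatest fixpoint, start Z0 = {q0, q1, q2, q4, q5, q6, q7}, keep only states in Sat with some successor in Z. Already a fixed point.
Sat(EG safe) = {q0, q1, q2, q4, q5, q6, q7}
q3 ∉ Sat(EG safe) = {q0, q1, q2, q4, q5, q6, q7}, so the formula does not hold at q3.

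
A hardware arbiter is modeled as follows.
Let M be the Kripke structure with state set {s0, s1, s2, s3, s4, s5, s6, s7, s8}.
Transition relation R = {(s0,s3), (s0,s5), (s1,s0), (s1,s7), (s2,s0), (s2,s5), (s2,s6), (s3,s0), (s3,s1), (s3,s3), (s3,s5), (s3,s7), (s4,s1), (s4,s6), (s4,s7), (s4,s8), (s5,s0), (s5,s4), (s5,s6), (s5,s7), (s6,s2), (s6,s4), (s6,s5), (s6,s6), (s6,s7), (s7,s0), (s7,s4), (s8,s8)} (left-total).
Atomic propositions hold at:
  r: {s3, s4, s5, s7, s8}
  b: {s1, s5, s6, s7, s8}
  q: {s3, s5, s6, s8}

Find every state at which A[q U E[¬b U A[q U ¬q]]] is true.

{s0, s1, s2, s3, s4, s7}

Sat(¬b) = {s0, s2, s3, s4}
Sat(¬q) = {s0, s1, s2, s4, s7}
A[q U ¬q]: least fixpoint, start Z0 = Sat(¬q) = {s0, s1, s2, s4, s7}, add states in Sat(q) with every successor in Z. Already a fixed point.
Sat(A[q U ¬q]) = {s0, s1, s2, s4, s7}
E[¬b U A[q U ¬q]]: least fixpoint, start Z0 = Sat(A[q U ¬q]) = {s0, s1, s2, s4, s7}, add states in Sat(¬b) with some successor in Z. Z1 = {s0, s1, s2, s3, s4, s7}; fixed.
Sat(E[¬b U A[q U ¬q]]) = {s0, s1, s2, s3, s4, s7}
A[q U E[¬b U A[q U ¬q]]]: least fixpoint, start Z0 = Sat(E[¬b U A[q U ¬q]]) = {s0, s1, s2, s3, s4, s7}, add states in Sat(q) with every successor in Z. Already a fixed point.
Sat(A[q U E[¬b U A[q U ¬q]]]) = {s0, s1, s2, s3, s4, s7}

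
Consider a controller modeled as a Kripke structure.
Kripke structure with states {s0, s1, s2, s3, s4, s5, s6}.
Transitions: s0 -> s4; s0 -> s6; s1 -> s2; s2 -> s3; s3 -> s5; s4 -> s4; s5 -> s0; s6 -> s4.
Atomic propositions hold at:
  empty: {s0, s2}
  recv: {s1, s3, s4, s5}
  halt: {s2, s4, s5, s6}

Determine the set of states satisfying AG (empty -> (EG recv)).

EG recv: greatest fixpoint, start Z0 = {s1, s3, s4, s5}, keep only states in Sat with some successor in Z. Z1 = {s3, s4}; Z2 = {s4}; fixed.
Sat(EG recv) = {s4}
Sat(empty -> (EG recv)) = {s1, s3, s4, s5, s6}
AG (empty -> (EG recv)): greatest fixpoint, start Z0 = {s1, s3, s4, s5, s6}, keep only states in Sat with every successor in Z. Z1 = {s3, s4, s6}; Z2 = {s4, s6}; fixed.
Sat(AG (empty -> (EG recv))) = {s4, s6}

{s4, s6}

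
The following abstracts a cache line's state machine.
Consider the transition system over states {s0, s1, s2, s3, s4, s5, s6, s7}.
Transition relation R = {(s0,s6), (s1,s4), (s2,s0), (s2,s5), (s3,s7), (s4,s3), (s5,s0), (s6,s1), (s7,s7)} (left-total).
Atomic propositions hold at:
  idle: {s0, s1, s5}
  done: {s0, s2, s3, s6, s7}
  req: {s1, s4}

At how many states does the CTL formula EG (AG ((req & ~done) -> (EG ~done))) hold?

Sat(~done) = {s1, s4, s5}
Sat(req & ~done) = {s1, s4}
EG ~done: greatest fixpoint, start Z0 = {s1, s4, s5}, keep only states in Sat with some successor in Z. Z1 = {s1}; Z2 = ∅; fixed.
Sat(EG ~done) = ∅
Sat((req & ~done) -> (EG ~done)) = {s0, s2, s3, s5, s6, s7}
AG ((req & ~done) -> (EG ~done)): greatest fixpoint, start Z0 = {s0, s2, s3, s5, s6, s7}, keep only states in Sat with every successor in Z. Z1 = {s0, s2, s3, s5, s7}; Z2 = {s2, s3, s5, s7}; Z3 = {s3, s7}; fixed.
Sat(AG ((req & ~done) -> (EG ~done))) = {s3, s7}
EG (AG ((req & ~done) -> (EG ~done))): greatest fixpoint, start Z0 = {s3, s7}, keep only states in Sat with some successor in Z. Already a fixed point.
Sat(EG (AG ((req & ~done) -> (EG ~done)))) = {s3, s7}
|Sat(EG (AG ((req & ~done) -> (EG ~done))))| = |{s3, s7}| = 2.

2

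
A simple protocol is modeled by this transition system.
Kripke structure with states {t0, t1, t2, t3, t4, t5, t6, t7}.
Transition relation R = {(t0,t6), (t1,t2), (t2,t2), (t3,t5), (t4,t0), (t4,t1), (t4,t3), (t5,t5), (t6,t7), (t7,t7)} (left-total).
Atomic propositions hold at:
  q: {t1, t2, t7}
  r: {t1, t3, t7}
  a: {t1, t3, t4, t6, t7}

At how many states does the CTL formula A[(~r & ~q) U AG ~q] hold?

Sat(~r) = {t0, t2, t4, t5, t6}
Sat(~q) = {t0, t3, t4, t5, t6}
Sat(~r & ~q) = {t0, t4, t5, t6}
AG ~q: greatest fixpoint, start Z0 = {t0, t3, t4, t5, t6}, keep only states in Sat with every successor in Z. Z1 = {t0, t3, t5}; Z2 = {t3, t5}; fixed.
Sat(AG ~q) = {t3, t5}
A[(~r & ~q) U AG ~q]: least fixpoint, start Z0 = Sat(AG ~q) = {t3, t5}, add states in Sat(~r & ~q) with every successor in Z. Already a fixed point.
Sat(A[(~r & ~q) U AG ~q]) = {t3, t5}
|Sat(A[(~r & ~q) U AG ~q])| = |{t3, t5}| = 2.

2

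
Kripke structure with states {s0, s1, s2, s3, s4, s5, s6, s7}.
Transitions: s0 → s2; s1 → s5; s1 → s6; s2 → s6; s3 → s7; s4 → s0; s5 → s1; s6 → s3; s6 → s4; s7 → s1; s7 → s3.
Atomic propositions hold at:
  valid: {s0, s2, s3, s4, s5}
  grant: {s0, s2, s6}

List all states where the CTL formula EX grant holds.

{s0, s1, s2, s4}

Sat(EX grant) = {s : some successor in {s0, s2, s6}} = {s0, s1, s2, s4}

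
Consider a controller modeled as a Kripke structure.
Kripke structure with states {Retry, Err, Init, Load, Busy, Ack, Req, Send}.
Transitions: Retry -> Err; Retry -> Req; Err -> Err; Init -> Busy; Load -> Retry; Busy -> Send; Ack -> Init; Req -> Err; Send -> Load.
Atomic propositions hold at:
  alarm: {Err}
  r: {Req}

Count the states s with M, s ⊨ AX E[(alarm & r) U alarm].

Sat(alarm & r) = ∅
E[(alarm & r) U alarm]: least fixpoint, start Z0 = Sat(alarm) = {Err}, add states in Sat(alarm & r) with some successor in Z. Already a fixed point.
Sat(E[(alarm & r) U alarm]) = {Err}
Sat(AX E[(alarm & r) U alarm]) = {s : every successor in {Err}} = {Err, Req}
|Sat(AX E[(alarm & r) U alarm])| = |{Err, Req}| = 2.

2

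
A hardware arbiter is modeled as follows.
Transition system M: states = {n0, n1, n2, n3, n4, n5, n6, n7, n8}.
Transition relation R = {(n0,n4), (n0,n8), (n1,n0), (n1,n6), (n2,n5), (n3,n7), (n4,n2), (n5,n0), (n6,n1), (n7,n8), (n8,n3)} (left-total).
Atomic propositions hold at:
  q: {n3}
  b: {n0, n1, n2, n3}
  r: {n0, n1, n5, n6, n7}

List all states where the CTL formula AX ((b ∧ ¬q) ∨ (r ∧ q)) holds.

Sat(¬q) = {n0, n1, n2, n4, n5, n6, n7, n8}
Sat(b ∧ ¬q) = {n0, n1, n2}
Sat(r ∧ q) = ∅
Sat((b ∧ ¬q) ∨ (r ∧ q)) = {n0, n1, n2}
Sat(AX ((b ∧ ¬q) ∨ (r ∧ q))) = {s : every successor in {n0, n1, n2}} = {n4, n5, n6}

{n4, n5, n6}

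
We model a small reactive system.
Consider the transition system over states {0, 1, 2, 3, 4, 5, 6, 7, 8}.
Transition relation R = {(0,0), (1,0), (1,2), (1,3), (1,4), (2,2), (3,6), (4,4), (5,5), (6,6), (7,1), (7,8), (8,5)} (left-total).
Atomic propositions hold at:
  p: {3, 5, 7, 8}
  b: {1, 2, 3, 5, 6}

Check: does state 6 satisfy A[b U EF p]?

No

EF p: least fixpoint, start Z0 = {3, 5, 7, 8}, add states with some successor in Z. Z1 = {1, 3, 5, 7, 8}; fixed.
Sat(EF p) = {1, 3, 5, 7, 8}
A[b U EF p]: least fixpoint, start Z0 = Sat(EF p) = {1, 3, 5, 7, 8}, add states in Sat(b) with every successor in Z. Already a fixed point.
Sat(A[b U EF p]) = {1, 3, 5, 7, 8}
6 ∉ Sat(A[b U EF p]) = {1, 3, 5, 7, 8}, so the formula does not hold at 6.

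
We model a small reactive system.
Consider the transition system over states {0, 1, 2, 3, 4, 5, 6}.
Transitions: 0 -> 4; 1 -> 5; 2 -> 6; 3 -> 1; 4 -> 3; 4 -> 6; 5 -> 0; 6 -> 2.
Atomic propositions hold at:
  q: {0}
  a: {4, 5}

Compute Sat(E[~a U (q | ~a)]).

{0, 1, 2, 3, 6}

Sat(~a) = {0, 1, 2, 3, 6}
Sat(q | ~a) = {0, 1, 2, 3, 6}
E[~a U (q | ~a)]: least fixpoint, start Z0 = Sat((q | ~a)) = {0, 1, 2, 3, 6}, add states in Sat(~a) with some successor in Z. Already a fixed point.
Sat(E[~a U (q | ~a)]) = {0, 1, 2, 3, 6}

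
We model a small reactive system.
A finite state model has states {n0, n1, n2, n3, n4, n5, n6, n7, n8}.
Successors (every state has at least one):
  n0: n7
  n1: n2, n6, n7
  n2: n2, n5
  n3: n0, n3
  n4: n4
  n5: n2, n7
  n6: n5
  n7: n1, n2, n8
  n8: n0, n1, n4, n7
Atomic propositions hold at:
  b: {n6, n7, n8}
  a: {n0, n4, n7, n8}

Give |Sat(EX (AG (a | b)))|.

2

Sat(a | b) = {n0, n4, n6, n7, n8}
AG (a | b): greatest fixpoint, start Z0 = {n0, n4, n6, n7, n8}, keep only states in Sat with every successor in Z. Z1 = {n0, n4}; Z2 = {n4}; fixed.
Sat(AG (a | b)) = {n4}
Sat(EX (AG (a | b))) = {s : some successor in {n4}} = {n4, n8}
|Sat(EX (AG (a | b)))| = |{n4, n8}| = 2.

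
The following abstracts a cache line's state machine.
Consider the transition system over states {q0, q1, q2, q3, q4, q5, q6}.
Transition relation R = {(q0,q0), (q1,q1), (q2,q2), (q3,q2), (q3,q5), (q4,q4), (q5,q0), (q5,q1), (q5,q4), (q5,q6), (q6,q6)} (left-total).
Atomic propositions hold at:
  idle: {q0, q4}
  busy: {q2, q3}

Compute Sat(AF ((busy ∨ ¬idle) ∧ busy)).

Sat(¬idle) = {q1, q2, q3, q5, q6}
Sat(busy ∨ ¬idle) = {q1, q2, q3, q5, q6}
Sat((busy ∨ ¬idle) ∧ busy) = {q2, q3}
AF ((busy ∨ ¬idle) ∧ busy): least fixpoint, start Z0 = {q2, q3}, add states with every successor in Z. Already a fixed point.
Sat(AF ((busy ∨ ¬idle) ∧ busy)) = {q2, q3}

{q2, q3}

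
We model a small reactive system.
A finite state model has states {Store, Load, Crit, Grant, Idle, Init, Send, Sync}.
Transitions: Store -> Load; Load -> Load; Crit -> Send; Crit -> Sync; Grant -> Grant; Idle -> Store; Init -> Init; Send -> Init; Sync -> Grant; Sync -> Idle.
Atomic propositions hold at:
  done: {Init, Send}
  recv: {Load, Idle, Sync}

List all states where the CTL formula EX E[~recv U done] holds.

{Crit, Init, Send}

Sat(~recv) = {Store, Crit, Grant, Init, Send}
E[~recv U done]: least fixpoint, start Z0 = Sat(done) = {Init, Send}, add states in Sat(~recv) with some successor in Z. Z1 = {Crit, Init, Send}; fixed.
Sat(E[~recv U done]) = {Crit, Init, Send}
Sat(EX E[~recv U done]) = {s : some successor in {Crit, Init, Send}} = {Crit, Init, Send}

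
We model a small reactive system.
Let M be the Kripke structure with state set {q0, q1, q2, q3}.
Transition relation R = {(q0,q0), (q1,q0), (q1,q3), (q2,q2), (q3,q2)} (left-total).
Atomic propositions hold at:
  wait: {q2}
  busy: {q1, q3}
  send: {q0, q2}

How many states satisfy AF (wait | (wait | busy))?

3

Sat(wait | busy) = {q1, q2, q3}
Sat(wait | (wait | busy)) = {q1, q2, q3}
AF (wait | (wait | busy)): least fixpoint, start Z0 = {q1, q2, q3}, add states with every successor in Z. Already a fixed point.
Sat(AF (wait | (wait | busy))) = {q1, q2, q3}
|Sat(AF (wait | (wait | busy)))| = |{q1, q2, q3}| = 3.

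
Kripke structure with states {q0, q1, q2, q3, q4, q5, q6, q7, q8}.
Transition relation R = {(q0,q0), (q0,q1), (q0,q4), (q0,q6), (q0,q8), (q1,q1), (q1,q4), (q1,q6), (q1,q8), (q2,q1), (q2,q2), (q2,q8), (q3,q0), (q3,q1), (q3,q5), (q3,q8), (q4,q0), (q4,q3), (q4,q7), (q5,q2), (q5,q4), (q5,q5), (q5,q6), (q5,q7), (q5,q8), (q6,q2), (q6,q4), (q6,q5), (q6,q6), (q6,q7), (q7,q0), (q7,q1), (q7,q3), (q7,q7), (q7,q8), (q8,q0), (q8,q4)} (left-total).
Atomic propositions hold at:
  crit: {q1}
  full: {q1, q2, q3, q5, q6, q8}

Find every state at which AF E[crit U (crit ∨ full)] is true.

Sat(crit ∨ full) = {q1, q2, q3, q5, q6, q8}
E[crit U (crit ∨ full)]: least fixpoint, start Z0 = Sat((crit ∨ full)) = {q1, q2, q3, q5, q6, q8}, add states in Sat(crit) with some successor in Z. Already a fixed point.
Sat(E[crit U (crit ∨ full)]) = {q1, q2, q3, q5, q6, q8}
AF E[crit U (crit ∨ full)]: least fixpoint, start Z0 = {q1, q2, q3, q5, q6, q8}, add states with every successor in Z. Already a fixed point.
Sat(AF E[crit U (crit ∨ full)]) = {q1, q2, q3, q5, q6, q8}

{q1, q2, q3, q5, q6, q8}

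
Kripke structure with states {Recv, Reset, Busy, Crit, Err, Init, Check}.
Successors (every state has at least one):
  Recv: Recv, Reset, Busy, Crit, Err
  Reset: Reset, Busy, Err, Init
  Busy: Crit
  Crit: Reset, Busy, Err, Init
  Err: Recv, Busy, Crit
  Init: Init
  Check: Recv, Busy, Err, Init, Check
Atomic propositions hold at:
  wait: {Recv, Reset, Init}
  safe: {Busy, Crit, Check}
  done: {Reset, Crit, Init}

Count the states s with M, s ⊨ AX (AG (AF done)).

AF done: least fixpoint, start Z0 = {Reset, Crit, Init}, add states with every successor in Z. Z1 = {Reset, Busy, Crit, Init}; fixed.
Sat(AF done) = {Reset, Busy, Crit, Init}
AG (AF done): greatest fixpoint, start Z0 = {Reset, Busy, Crit, Init}, keep only states in Sat with every successor in Z. Z1 = {Busy, Init}; Z2 = {Init}; fixed.
Sat(AG (AF done)) = {Init}
Sat(AX (AG (AF done))) = {s : every successor in {Init}} = {Init}
|Sat(AX (AG (AF done)))| = |{Init}| = 1.

1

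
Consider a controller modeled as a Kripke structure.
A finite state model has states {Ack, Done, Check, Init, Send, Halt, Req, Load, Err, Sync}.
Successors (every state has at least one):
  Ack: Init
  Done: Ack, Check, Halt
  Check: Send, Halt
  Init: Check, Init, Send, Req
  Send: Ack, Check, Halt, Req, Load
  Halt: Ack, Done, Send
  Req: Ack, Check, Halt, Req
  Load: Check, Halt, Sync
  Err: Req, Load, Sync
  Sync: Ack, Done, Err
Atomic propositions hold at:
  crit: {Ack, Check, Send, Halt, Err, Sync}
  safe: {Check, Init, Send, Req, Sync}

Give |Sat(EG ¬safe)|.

Sat(¬safe) = {Ack, Done, Halt, Load, Err}
EG ¬safe: greatest fixpoint, start Z0 = {Ack, Done, Halt, Load, Err}, keep only states in Sat with some successor in Z. Z1 = {Done, Halt, Load, Err}; fixed.
Sat(EG ¬safe) = {Done, Halt, Load, Err}
|Sat(EG ¬safe)| = |{Done, Halt, Load, Err}| = 4.

4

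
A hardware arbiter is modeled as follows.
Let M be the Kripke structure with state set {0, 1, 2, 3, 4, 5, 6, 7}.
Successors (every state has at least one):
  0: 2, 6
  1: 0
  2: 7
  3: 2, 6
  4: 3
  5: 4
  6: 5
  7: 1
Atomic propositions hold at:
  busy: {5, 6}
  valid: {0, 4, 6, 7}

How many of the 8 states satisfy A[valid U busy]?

2

A[valid U busy]: least fixpoint, start Z0 = Sat(busy) = {5, 6}, add states in Sat(valid) with every successor in Z. Already a fixed point.
Sat(A[valid U busy]) = {5, 6}
|Sat(A[valid U busy])| = |{5, 6}| = 2.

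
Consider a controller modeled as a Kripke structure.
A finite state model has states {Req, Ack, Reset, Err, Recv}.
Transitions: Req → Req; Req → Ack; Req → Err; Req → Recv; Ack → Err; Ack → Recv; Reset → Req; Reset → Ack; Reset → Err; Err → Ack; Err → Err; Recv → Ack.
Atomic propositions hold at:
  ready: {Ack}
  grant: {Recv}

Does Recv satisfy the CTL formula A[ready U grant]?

A[ready U grant]: least fixpoint, start Z0 = Sat(grant) = {Recv}, add states in Sat(ready) with every successor in Z. Already a fixed point.
Sat(A[ready U grant]) = {Recv}
Recv ∈ Sat(A[ready U grant]) = {Recv}, so the formula holds at Recv.

Yes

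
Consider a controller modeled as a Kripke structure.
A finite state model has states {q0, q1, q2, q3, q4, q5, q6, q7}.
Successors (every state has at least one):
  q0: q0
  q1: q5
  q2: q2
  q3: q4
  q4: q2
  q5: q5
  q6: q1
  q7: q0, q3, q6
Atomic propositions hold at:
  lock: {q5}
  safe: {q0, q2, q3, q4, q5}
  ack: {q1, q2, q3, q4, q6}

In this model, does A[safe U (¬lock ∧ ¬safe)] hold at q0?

Sat(¬lock) = {q0, q1, q2, q3, q4, q6, q7}
Sat(¬safe) = {q1, q6, q7}
Sat(¬lock ∧ ¬safe) = {q1, q6, q7}
A[safe U (¬lock ∧ ¬safe)]: least fixpoint, start Z0 = Sat((¬lock ∧ ¬safe)) = {q1, q6, q7}, add states in Sat(safe) with every successor in Z. Already a fixed point.
Sat(A[safe U (¬lock ∧ ¬safe)]) = {q1, q6, q7}
q0 ∉ Sat(A[safe U (¬lock ∧ ¬safe)]) = {q1, q6, q7}, so the formula does not hold at q0.

No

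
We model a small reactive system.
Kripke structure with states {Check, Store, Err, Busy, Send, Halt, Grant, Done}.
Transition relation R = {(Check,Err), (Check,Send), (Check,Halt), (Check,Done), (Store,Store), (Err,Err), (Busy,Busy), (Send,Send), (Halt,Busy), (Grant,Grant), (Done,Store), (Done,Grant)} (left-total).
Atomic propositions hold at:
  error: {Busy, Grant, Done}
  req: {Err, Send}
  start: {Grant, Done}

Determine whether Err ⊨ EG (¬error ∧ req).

Yes

Sat(¬error) = {Check, Store, Err, Send, Halt}
Sat(¬error ∧ req) = {Err, Send}
EG (¬error ∧ req): greatest fixpoint, start Z0 = {Err, Send}, keep only states in Sat with some successor in Z. Already a fixed point.
Sat(EG (¬error ∧ req)) = {Err, Send}
Err ∈ Sat(EG (¬error ∧ req)) = {Err, Send}, so the formula holds at Err.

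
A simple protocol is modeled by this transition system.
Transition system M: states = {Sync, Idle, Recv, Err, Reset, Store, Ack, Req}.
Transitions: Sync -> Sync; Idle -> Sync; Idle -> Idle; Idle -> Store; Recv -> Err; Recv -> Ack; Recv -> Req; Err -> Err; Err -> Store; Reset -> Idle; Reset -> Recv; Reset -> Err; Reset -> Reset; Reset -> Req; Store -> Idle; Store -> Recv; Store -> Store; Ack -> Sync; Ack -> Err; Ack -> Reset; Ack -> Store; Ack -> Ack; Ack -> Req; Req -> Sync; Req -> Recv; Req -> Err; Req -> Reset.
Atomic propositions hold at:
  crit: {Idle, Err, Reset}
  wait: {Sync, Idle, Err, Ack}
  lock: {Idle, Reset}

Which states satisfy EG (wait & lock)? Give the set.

Sat(wait & lock) = {Idle}
EG (wait & lock): greatest fixpoint, start Z0 = {Idle}, keep only states in Sat with some successor in Z. Already a fixed point.
Sat(EG (wait & lock)) = {Idle}

{Idle}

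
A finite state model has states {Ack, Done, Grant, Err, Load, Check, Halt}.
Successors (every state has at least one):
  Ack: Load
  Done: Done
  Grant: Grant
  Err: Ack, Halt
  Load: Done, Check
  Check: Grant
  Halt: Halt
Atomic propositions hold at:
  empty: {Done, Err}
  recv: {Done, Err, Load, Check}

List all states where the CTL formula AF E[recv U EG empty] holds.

EG empty: greatest fixpoint, start Z0 = {Done, Err}, keep only states in Sat with some successor in Z. Z1 = {Done}; fixed.
Sat(EG empty) = {Done}
E[recv U EG empty]: least fixpoint, start Z0 = Sat(EG empty) = {Done}, add states in Sat(recv) with some successor in Z. Z1 = {Done, Load}; fixed.
Sat(E[recv U EG empty]) = {Done, Load}
AF E[recv U EG empty]: least fixpoint, start Z0 = {Done, Load}, add states with every successor in Z. Z1 = {Ack, Done, Load}; fixed.
Sat(AF E[recv U EG empty]) = {Ack, Done, Load}

{Ack, Done, Load}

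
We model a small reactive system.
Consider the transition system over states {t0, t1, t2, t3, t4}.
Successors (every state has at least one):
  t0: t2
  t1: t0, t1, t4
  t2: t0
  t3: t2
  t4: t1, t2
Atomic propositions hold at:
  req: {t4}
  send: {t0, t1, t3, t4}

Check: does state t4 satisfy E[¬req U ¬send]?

No

Sat(¬req) = {t0, t1, t2, t3}
Sat(¬send) = {t2}
E[¬req U ¬send]: least fixpoint, start Z0 = Sat(¬send) = {t2}, add states in Sat(¬req) with some successor in Z. Z1 = {t0, t2, t3}; Z2 = {t0, t1, t2, t3}; fixed.
Sat(E[¬req U ¬send]) = {t0, t1, t2, t3}
t4 ∉ Sat(E[¬req U ¬send]) = {t0, t1, t2, t3}, so the formula does not hold at t4.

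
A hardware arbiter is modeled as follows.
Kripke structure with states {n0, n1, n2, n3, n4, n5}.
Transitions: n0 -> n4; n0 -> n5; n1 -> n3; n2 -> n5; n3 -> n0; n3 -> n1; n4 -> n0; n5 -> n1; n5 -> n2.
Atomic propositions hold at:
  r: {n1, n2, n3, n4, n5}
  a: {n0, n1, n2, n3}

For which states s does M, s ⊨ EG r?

EG r: greatest fixpoint, start Z0 = {n1, n2, n3, n4, n5}, keep only states in Sat with some successor in Z. Z1 = {n1, n2, n3, n5}; fixed.
Sat(EG r) = {n1, n2, n3, n5}

{n1, n2, n3, n5}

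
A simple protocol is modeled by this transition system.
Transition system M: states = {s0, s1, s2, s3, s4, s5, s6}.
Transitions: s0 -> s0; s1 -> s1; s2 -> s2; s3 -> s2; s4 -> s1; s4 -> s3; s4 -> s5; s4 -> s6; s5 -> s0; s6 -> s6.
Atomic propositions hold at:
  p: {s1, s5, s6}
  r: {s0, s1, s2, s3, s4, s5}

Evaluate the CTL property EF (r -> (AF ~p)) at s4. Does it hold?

Sat(~p) = {s0, s2, s3, s4}
AF ~p: least fixpoint, start Z0 = {s0, s2, s3, s4}, add states with every successor in Z. Z1 = {s0, s2, s3, s4, s5}; fixed.
Sat(AF ~p) = {s0, s2, s3, s4, s5}
Sat(r -> (AF ~p)) = {s0, s2, s3, s4, s5, s6}
EF (r -> (AF ~p)): least fixpoint, start Z0 = {s0, s2, s3, s4, s5, s6}, add states with some successor in Z. Already a fixed point.
Sat(EF (r -> (AF ~p))) = {s0, s2, s3, s4, s5, s6}
s4 ∈ Sat(EF (r -> (AF ~p))) = {s0, s2, s3, s4, s5, s6}, so the formula holds at s4.

Yes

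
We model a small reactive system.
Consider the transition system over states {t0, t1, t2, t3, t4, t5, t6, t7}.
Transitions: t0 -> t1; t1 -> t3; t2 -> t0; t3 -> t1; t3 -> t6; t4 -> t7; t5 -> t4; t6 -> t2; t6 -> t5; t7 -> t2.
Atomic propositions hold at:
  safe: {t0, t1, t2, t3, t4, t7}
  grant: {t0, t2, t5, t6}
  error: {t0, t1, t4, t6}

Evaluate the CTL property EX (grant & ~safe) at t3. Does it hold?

Sat(~safe) = {t5, t6}
Sat(grant & ~safe) = {t5, t6}
Sat(EX (grant & ~safe)) = {s : some successor in {t5, t6}} = {t3, t6}
t3 ∈ Sat(EX (grant & ~safe)) = {t3, t6}, so the formula holds at t3.

Yes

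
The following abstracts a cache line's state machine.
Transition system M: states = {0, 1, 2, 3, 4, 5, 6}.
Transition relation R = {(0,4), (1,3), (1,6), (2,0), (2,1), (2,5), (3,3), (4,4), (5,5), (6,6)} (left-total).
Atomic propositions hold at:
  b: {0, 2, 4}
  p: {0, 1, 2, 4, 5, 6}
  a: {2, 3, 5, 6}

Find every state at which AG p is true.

AG p: greatest fixpoint, start Z0 = {0, 1, 2, 4, 5, 6}, keep only states in Sat with every successor in Z. Z1 = {0, 2, 4, 5, 6}; Z2 = {0, 4, 5, 6}; fixed.
Sat(AG p) = {0, 4, 5, 6}

{0, 4, 5, 6}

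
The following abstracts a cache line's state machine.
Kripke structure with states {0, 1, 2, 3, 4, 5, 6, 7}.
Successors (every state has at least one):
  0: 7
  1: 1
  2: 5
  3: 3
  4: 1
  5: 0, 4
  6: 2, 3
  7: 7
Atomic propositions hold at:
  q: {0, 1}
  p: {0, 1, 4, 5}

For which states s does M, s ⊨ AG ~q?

Sat(~q) = {2, 3, 4, 5, 6, 7}
AG ~q: greatest fixpoint, start Z0 = {2, 3, 4, 5, 6, 7}, keep only states in Sat with every successor in Z. Z1 = {2, 3, 6, 7}; Z2 = {3, 6, 7}; Z3 = {3, 7}; fixed.
Sat(AG ~q) = {3, 7}

{3, 7}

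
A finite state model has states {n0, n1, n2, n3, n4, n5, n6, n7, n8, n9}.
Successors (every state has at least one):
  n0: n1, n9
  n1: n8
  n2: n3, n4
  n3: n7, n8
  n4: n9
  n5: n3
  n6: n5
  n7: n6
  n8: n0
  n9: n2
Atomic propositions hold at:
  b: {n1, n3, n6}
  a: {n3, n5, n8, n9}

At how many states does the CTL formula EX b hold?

Sat(EX b) = {s : some successor in {n1, n3, n6}} = {n0, n2, n5, n7}
|Sat(EX b)| = |{n0, n2, n5, n7}| = 4.

4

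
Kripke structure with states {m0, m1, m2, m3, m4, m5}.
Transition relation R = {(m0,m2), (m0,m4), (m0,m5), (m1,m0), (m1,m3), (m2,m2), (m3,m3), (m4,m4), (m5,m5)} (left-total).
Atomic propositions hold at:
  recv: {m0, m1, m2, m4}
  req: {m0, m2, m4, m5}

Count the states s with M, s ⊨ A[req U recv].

4

A[req U recv]: least fixpoint, start Z0 = Sat(recv) = {m0, m1, m2, m4}, add states in Sat(req) with every successor in Z. Already a fixed point.
Sat(A[req U recv]) = {m0, m1, m2, m4}
|Sat(A[req U recv])| = |{m0, m1, m2, m4}| = 4.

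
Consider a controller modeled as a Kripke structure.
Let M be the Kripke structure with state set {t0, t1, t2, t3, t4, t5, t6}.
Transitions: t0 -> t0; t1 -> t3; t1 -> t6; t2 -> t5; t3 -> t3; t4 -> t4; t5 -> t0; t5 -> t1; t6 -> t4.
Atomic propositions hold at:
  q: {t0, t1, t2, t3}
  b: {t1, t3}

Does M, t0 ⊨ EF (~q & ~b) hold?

No

Sat(~q) = {t4, t5, t6}
Sat(~b) = {t0, t2, t4, t5, t6}
Sat(~q & ~b) = {t4, t5, t6}
EF (~q & ~b): least fixpoint, start Z0 = {t4, t5, t6}, add states with some successor in Z. Z1 = {t1, t2, t4, t5, t6}; fixed.
Sat(EF (~q & ~b)) = {t1, t2, t4, t5, t6}
t0 ∉ Sat(EF (~q & ~b)) = {t1, t2, t4, t5, t6}, so the formula does not hold at t0.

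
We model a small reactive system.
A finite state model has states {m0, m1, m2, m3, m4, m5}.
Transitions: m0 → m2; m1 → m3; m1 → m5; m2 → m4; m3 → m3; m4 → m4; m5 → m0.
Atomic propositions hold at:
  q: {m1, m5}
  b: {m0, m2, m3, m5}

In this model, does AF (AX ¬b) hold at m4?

Yes

Sat(¬b) = {m1, m4}
Sat(AX ¬b) = {s : every successor in {m1, m4}} = {m2, m4}
AF (AX ¬b): least fixpoint, start Z0 = {m2, m4}, add states with every successor in Z. Z1 = {m0, m2, m4}; Z2 = {m0, m2, m4, m5}; fixed.
Sat(AF (AX ¬b)) = {m0, m2, m4, m5}
m4 ∈ Sat(AF (AX ¬b)) = {m0, m2, m4, m5}, so the formula holds at m4.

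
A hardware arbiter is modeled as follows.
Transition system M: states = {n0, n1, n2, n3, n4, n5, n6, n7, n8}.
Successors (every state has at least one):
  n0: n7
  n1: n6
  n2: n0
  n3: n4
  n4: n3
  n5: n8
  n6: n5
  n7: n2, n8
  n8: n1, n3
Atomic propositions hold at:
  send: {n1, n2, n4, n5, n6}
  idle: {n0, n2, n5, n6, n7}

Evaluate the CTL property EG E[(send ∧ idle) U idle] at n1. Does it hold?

No

Sat(send ∧ idle) = {n2, n5, n6}
E[(send ∧ idle) U idle]: least fixpoint, start Z0 = Sat(idle) = {n0, n2, n5, n6, n7}, add states in Sat(send ∧ idle) with some successor in Z. Already a fixed point.
Sat(E[(send ∧ idle) U idle]) = {n0, n2, n5, n6, n7}
EG E[(send ∧ idle) U idle]: greatest fixpoint, start Z0 = {n0, n2, n5, n6, n7}, keep only states in Sat with some successor in Z. Z1 = {n0, n2, n6, n7}; Z2 = {n0, n2, n7}; fixed.
Sat(EG E[(send ∧ idle) U idle]) = {n0, n2, n7}
n1 ∉ Sat(EG E[(send ∧ idle) U idle]) = {n0, n2, n7}, so the formula does not hold at n1.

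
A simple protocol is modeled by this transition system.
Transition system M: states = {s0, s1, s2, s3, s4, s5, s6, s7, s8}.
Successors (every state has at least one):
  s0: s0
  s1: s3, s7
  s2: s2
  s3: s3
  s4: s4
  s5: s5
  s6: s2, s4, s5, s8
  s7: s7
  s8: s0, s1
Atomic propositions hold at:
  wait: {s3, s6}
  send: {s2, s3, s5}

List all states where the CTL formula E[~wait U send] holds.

{s1, s2, s3, s5, s8}

Sat(~wait) = {s0, s1, s2, s4, s5, s7, s8}
E[~wait U send]: least fixpoint, start Z0 = Sat(send) = {s2, s3, s5}, add states in Sat(~wait) with some successor in Z. Z1 = {s1, s2, s3, s5}; Z2 = {s1, s2, s3, s5, s8}; fixed.
Sat(E[~wait U send]) = {s1, s2, s3, s5, s8}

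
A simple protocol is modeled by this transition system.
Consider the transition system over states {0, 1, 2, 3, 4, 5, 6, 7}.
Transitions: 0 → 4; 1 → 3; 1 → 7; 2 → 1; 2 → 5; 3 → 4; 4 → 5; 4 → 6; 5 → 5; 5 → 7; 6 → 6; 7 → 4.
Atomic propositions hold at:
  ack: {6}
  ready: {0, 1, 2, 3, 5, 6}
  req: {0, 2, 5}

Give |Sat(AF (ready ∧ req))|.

3

Sat(ready ∧ req) = {0, 2, 5}
AF (ready ∧ req): least fixpoint, start Z0 = {0, 2, 5}, add states with every successor in Z. Already a fixed point.
Sat(AF (ready ∧ req)) = {0, 2, 5}
|Sat(AF (ready ∧ req))| = |{0, 2, 5}| = 3.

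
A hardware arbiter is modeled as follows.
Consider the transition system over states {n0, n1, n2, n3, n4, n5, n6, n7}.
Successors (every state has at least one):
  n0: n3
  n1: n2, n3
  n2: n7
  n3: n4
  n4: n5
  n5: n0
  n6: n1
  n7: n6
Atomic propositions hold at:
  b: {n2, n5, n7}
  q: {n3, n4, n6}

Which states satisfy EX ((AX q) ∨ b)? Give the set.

Sat(AX q) = {s : every successor in {n3, n4, n6}} = {n0, n3, n7}
Sat((AX q) ∨ b) = {n0, n2, n3, n5, n7}
Sat(EX ((AX q) ∨ b)) = {s : some successor in {n0, n2, n3, n5, n7}} = {n0, n1, n2, n4, n5}

{n0, n1, n2, n4, n5}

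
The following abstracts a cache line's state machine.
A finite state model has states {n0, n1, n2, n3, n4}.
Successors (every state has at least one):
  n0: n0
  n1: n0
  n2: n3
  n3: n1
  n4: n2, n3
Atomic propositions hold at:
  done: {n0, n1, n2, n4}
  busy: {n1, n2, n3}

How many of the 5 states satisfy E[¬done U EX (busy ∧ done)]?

2

Sat(¬done) = {n3}
Sat(busy ∧ done) = {n1, n2}
Sat(EX (busy ∧ done)) = {s : some successor in {n1, n2}} = {n3, n4}
E[¬done U EX (busy ∧ done)]: least fixpoint, start Z0 = Sat(EX (busy ∧ done)) = {n3, n4}, add states in Sat(¬done) with some successor in Z. Already a fixed point.
Sat(E[¬done U EX (busy ∧ done)]) = {n3, n4}
|Sat(E[¬done U EX (busy ∧ done)])| = |{n3, n4}| = 2.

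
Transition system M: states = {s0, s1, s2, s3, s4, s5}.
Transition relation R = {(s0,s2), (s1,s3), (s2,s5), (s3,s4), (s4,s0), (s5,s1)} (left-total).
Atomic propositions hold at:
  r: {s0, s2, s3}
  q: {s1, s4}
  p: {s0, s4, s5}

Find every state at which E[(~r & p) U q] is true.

{s1, s4, s5}

Sat(~r) = {s1, s4, s5}
Sat(~r & p) = {s4, s5}
E[(~r & p) U q]: least fixpoint, start Z0 = Sat(q) = {s1, s4}, add states in Sat(~r & p) with some successor in Z. Z1 = {s1, s4, s5}; fixed.
Sat(E[(~r & p) U q]) = {s1, s4, s5}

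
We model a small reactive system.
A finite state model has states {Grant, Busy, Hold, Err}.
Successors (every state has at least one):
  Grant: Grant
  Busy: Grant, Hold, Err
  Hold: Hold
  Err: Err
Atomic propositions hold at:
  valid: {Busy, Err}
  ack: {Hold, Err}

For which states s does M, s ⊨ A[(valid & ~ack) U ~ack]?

{Grant, Busy}

Sat(~ack) = {Grant, Busy}
Sat(valid & ~ack) = {Busy}
A[(valid & ~ack) U ~ack]: least fixpoint, start Z0 = Sat(~ack) = {Grant, Busy}, add states in Sat(valid & ~ack) with every successor in Z. Already a fixed point.
Sat(A[(valid & ~ack) U ~ack]) = {Grant, Busy}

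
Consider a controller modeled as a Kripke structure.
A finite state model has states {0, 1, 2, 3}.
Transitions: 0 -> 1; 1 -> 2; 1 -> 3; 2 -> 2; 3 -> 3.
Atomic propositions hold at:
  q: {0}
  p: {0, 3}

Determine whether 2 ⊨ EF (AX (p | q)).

No

Sat(p | q) = {0, 3}
Sat(AX (p | q)) = {s : every successor in {0, 3}} = {3}
EF (AX (p | q)): least fixpoint, start Z0 = {3}, add states with some successor in Z. Z1 = {1, 3}; Z2 = {0, 1, 3}; fixed.
Sat(EF (AX (p | q))) = {0, 1, 3}
2 ∉ Sat(EF (AX (p | q))) = {0, 1, 3}, so the formula does not hold at 2.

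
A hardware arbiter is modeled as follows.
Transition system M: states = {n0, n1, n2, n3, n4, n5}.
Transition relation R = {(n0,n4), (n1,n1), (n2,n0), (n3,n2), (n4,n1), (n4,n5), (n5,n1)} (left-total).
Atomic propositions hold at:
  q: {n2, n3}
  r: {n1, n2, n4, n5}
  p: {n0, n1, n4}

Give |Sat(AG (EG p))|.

EG p: greatest fixpoint, start Z0 = {n0, n1, n4}, keep only states in Sat with some successor in Z. Already a fixed point.
Sat(EG p) = {n0, n1, n4}
AG (EG p): greatest fixpoint, start Z0 = {n0, n1, n4}, keep only states in Sat with every successor in Z. Z1 = {n0, n1}; Z2 = {n1}; fixed.
Sat(AG (EG p)) = {n1}
|Sat(AG (EG p))| = |{n1}| = 1.

1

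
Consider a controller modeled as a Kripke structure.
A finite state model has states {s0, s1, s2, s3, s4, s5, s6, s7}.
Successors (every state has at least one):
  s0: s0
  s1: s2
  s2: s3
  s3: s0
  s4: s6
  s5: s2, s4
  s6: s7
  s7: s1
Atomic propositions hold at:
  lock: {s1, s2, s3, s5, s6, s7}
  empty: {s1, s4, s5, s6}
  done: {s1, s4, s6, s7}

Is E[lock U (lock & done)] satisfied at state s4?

No

Sat(lock & done) = {s1, s6, s7}
E[lock U (lock & done)]: least fixpoint, start Z0 = Sat((lock & done)) = {s1, s6, s7}, add states in Sat(lock) with some successor in Z. Already a fixed point.
Sat(E[lock U (lock & done)]) = {s1, s6, s7}
s4 ∉ Sat(E[lock U (lock & done)]) = {s1, s6, s7}, so the formula does not hold at s4.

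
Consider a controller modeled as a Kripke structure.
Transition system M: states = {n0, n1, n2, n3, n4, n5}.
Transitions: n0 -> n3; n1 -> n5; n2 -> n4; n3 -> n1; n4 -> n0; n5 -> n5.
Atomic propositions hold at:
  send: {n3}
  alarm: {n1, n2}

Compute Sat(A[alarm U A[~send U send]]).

Sat(~send) = {n0, n1, n2, n4, n5}
A[~send U send]: least fixpoint, start Z0 = Sat(send) = {n3}, add states in Sat(~send) with every successor in Z. Z1 = {n0, n3}; Z2 = {n0, n3, n4}; Z3 = {n0, n2, n3, n4}; fixed.
Sat(A[~send U send]) = {n0, n2, n3, n4}
A[alarm U A[~send U send]]: least fixpoint, start Z0 = Sat(A[~send U send]) = {n0, n2, n3, n4}, add states in Sat(alarm) with every successor in Z. Already a fixed point.
Sat(A[alarm U A[~send U send]]) = {n0, n2, n3, n4}

{n0, n2, n3, n4}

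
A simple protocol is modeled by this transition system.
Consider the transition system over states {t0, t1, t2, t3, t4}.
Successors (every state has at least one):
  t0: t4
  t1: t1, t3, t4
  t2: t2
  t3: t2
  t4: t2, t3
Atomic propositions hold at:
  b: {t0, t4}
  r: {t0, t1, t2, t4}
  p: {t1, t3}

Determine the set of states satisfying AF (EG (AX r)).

Sat(AX r) = {s : every successor in {t0, t1, t2, t4}} = {t0, t2, t3}
EG (AX r): greatest fixpoint, start Z0 = {t0, t2, t3}, keep only states in Sat with some successor in Z. Z1 = {t2, t3}; fixed.
Sat(EG (AX r)) = {t2, t3}
AF (EG (AX r)): least fixpoint, start Z0 = {t2, t3}, add states with every successor in Z. Z1 = {t2, t3, t4}; Z2 = {t0, t2, t3, t4}; fixed.
Sat(AF (EG (AX r))) = {t0, t2, t3, t4}

{t0, t2, t3, t4}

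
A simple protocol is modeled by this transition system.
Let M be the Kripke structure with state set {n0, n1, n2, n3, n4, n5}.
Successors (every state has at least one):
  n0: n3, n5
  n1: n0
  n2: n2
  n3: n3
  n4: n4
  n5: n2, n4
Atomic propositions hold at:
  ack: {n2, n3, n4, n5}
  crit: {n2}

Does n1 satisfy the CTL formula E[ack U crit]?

E[ack U crit]: least fixpoint, start Z0 = Sat(crit) = {n2}, add states in Sat(ack) with some successor in Z. Z1 = {n2, n5}; fixed.
Sat(E[ack U crit]) = {n2, n5}
n1 ∉ Sat(E[ack U crit]) = {n2, n5}, so the formula does not hold at n1.

No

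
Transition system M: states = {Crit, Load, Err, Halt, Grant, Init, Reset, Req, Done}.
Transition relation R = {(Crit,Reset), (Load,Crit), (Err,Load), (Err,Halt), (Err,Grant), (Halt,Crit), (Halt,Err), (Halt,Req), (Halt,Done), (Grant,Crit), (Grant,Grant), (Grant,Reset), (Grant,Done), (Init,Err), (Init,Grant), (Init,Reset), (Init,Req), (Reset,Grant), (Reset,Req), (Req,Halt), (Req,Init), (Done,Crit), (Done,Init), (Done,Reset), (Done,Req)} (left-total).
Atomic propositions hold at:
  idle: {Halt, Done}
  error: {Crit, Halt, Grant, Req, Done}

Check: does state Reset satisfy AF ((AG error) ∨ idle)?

AG error: greatest fixpoint, start Z0 = {Crit, Halt, Grant, Req, Done}, keep only states in Sat with every successor in Z. Z1 = ∅; fixed.
Sat(AG error) = ∅
Sat((AG error) ∨ idle) = {Halt, Done}
AF ((AG error) ∨ idle): least fixpoint, start Z0 = {Halt, Done}, add states with every successor in Z. Already a fixed point.
Sat(AF ((AG error) ∨ idle)) = {Halt, Done}
Reset ∉ Sat(AF ((AG error) ∨ idle)) = {Halt, Done}, so the formula does not hold at Reset.

No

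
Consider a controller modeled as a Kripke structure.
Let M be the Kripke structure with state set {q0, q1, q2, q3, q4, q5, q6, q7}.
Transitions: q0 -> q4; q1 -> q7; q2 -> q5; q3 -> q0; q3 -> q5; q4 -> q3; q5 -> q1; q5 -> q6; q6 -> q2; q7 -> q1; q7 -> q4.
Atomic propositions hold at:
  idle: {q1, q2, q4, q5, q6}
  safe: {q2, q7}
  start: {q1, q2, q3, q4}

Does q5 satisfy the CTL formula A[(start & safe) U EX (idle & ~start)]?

Sat(start & safe) = {q2}
Sat(~start) = {q0, q5, q6, q7}
Sat(idle & ~start) = {q5, q6}
Sat(EX (idle & ~start)) = {s : some successor in {q5, q6}} = {q2, q3, q5}
A[(start & safe) U EX (idle & ~start)]: least fixpoint, start Z0 = Sat(EX (idle & ~start)) = {q2, q3, q5}, add states in Sat(start & safe) with every successor in Z. Already a fixed point.
Sat(A[(start & safe) U EX (idle & ~start)]) = {q2, q3, q5}
q5 ∈ Sat(A[(start & safe) U EX (idle & ~start)]) = {q2, q3, q5}, so the formula holds at q5.

Yes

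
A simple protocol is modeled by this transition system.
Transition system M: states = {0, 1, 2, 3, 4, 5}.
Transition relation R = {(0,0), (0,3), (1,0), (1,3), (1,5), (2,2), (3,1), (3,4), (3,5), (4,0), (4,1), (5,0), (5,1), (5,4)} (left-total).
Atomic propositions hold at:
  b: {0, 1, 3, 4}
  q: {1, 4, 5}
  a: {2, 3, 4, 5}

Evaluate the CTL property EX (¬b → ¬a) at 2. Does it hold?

Sat(¬b) = {2, 5}
Sat(¬a) = {0, 1}
Sat(¬b → ¬a) = {0, 1, 3, 4}
Sat(EX (¬b → ¬a)) = {s : some successor in {0, 1, 3, 4}} = {0, 1, 3, 4, 5}
2 ∉ Sat(EX (¬b → ¬a)) = {0, 1, 3, 4, 5}, so the formula does not hold at 2.

No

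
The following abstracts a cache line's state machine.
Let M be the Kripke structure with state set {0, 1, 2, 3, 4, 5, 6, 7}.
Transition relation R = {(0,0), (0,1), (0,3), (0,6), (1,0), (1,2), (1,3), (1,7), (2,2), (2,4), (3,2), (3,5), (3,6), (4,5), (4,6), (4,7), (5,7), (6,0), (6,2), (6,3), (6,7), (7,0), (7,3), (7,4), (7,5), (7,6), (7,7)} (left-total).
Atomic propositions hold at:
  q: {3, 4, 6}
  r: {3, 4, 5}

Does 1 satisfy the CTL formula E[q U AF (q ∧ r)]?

Sat(q ∧ r) = {3, 4}
AF (q ∧ r): least fixpoint, start Z0 = {3, 4}, add states with every successor in Z. Already a fixed point.
Sat(AF (q ∧ r)) = {3, 4}
E[q U AF (q ∧ r)]: least fixpoint, start Z0 = Sat(AF (q ∧ r)) = {3, 4}, add states in Sat(q) with some successor in Z. Z1 = {3, 4, 6}; fixed.
Sat(E[q U AF (q ∧ r)]) = {3, 4, 6}
1 ∉ Sat(E[q U AF (q ∧ r)]) = {3, 4, 6}, so the formula does not hold at 1.

No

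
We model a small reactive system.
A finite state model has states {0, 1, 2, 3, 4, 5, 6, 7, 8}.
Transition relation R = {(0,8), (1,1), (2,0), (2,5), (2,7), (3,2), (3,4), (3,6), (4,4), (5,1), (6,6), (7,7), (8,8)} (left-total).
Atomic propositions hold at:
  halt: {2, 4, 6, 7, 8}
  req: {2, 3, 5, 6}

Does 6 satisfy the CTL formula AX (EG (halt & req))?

Sat(halt & req) = {2, 6}
EG (halt & req): greatest fixpoint, start Z0 = {2, 6}, keep only states in Sat with some successor in Z. Z1 = {6}; fixed.
Sat(EG (halt & req)) = {6}
Sat(AX (EG (halt & req))) = {s : every successor in {6}} = {6}
6 ∈ Sat(AX (EG (halt & req))) = {6}, so the formula holds at 6.

Yes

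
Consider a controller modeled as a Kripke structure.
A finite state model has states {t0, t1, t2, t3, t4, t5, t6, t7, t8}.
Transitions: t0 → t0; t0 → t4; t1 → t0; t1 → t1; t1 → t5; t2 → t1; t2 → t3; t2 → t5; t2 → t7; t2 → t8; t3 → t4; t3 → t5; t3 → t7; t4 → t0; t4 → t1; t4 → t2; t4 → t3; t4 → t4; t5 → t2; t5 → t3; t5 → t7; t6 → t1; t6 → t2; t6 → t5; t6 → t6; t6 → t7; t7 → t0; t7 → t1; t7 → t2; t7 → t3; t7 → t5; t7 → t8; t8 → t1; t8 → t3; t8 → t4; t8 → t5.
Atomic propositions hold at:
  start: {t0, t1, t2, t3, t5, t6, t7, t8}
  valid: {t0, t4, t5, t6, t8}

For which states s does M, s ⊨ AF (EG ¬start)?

{t4}

Sat(¬start) = {t4}
EG ¬start: greatest fixpoint, start Z0 = {t4}, keep only states in Sat with some successor in Z. Already a fixed point.
Sat(EG ¬start) = {t4}
AF (EG ¬start): least fixpoint, start Z0 = {t4}, add states with every successor in Z. Already a fixed point.
Sat(AF (EG ¬start)) = {t4}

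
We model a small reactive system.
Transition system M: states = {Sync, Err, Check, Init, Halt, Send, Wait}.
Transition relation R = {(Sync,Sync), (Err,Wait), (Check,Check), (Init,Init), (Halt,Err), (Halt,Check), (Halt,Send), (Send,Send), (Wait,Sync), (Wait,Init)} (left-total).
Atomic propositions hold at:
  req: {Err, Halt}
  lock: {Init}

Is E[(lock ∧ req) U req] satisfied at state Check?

Sat(lock ∧ req) = ∅
E[(lock ∧ req) U req]: least fixpoint, start Z0 = Sat(req) = {Err, Halt}, add states in Sat(lock ∧ req) with some successor in Z. Already a fixed point.
Sat(E[(lock ∧ req) U req]) = {Err, Halt}
Check ∉ Sat(E[(lock ∧ req) U req]) = {Err, Halt}, so the formula does not hold at Check.

No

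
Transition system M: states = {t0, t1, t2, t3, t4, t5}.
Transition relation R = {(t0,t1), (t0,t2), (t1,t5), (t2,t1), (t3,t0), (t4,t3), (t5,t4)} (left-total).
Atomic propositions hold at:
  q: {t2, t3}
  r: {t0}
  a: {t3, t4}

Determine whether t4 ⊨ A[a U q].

Yes

A[a U q]: least fixpoint, start Z0 = Sat(q) = {t2, t3}, add states in Sat(a) with every successor in Z. Z1 = {t2, t3, t4}; fixed.
Sat(A[a U q]) = {t2, t3, t4}
t4 ∈ Sat(A[a U q]) = {t2, t3, t4}, so the formula holds at t4.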